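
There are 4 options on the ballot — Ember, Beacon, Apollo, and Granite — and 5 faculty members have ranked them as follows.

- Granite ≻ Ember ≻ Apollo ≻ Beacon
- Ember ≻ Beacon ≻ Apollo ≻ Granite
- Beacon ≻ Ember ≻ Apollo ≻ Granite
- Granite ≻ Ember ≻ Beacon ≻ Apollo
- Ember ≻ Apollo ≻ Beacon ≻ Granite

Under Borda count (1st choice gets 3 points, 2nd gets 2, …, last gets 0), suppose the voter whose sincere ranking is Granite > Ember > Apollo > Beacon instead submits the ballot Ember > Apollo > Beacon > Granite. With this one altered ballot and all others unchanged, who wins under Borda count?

Ember

Borda totals with the altered ballot: Ember 13, Beacon 8, Apollo 6, Granite 3.
The winner is unchanged: still Ember.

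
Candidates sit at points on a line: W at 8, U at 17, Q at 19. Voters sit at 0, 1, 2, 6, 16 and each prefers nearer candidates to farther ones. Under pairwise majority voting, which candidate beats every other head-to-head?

W

With single-peaked preferences on a line, the Condorcet winner is the candidate closest to the median voter.
The median voter (position 2) is closest to W at 8.
Check: W vs U — voters closer to W: 4 of 5.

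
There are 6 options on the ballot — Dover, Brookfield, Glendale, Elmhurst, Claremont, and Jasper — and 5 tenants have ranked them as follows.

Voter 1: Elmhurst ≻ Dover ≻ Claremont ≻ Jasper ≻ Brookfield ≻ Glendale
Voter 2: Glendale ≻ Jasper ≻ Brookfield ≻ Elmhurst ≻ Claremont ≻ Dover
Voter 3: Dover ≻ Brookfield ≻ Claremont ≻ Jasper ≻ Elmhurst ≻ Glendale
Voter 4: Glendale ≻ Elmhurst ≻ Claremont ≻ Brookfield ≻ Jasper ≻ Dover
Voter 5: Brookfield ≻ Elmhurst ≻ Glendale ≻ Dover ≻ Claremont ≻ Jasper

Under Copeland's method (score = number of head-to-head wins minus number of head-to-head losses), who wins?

Pairwise results:
  Dover vs Brookfield: Brookfield wins 3–2.
  Dover vs Glendale: Glendale wins 3–2.
  Dover vs Elmhurst: Elmhurst wins 4–1.
  Dover vs Claremont: Dover wins 3–2.
  Dover vs Jasper: Dover wins 3–2.
  Brookfield vs Glendale: Brookfield wins 3–2.
  Brookfield vs Elmhurst: Brookfield wins 3–2.
  Brookfield vs Claremont: Brookfield wins 3–2.
  Brookfield vs Jasper: Brookfield wins 3–2.
  Glendale vs Elmhurst: Elmhurst wins 3–2.
  Glendale vs Claremont: Glendale wins 3–2.
  Glendale vs Jasper: Glendale wins 3–2.
  Elmhurst vs Claremont: Elmhurst wins 4–1.
  Elmhurst vs Jasper: Elmhurst wins 3–2.
  Claremont vs Jasper: Claremont wins 4–1.
Copeland scores (wins − losses):
  Dover: 2 − 3 = -1
  Brookfield: 5 − 0 = 5
  Glendale: 3 − 2 = 1
  Elmhurst: 4 − 1 = 3
  Claremont: 1 − 4 = -3
  Jasper: 0 − 5 = -5
Brookfield has the best Copeland score.

Brookfield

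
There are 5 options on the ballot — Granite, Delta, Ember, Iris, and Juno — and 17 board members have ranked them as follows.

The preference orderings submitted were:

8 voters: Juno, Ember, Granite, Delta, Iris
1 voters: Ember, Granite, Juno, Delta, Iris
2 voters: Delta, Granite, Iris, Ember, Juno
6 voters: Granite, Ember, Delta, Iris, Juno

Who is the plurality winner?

Juno

First-place vote totals:
  Granite: 6
  Delta: 2
  Ember: 1
  Iris: 0
  Juno: 8
Juno has the most first-place votes.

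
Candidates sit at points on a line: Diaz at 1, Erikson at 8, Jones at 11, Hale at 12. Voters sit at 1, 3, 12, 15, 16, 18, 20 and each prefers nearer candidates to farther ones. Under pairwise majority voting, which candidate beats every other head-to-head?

With single-peaked preferences on a line, the Condorcet winner is the candidate closest to the median voter.
The median voter (position 15) is closest to Hale at 12.
Check: Hale vs Diaz — voters closer to Hale: 5 of 7.

Hale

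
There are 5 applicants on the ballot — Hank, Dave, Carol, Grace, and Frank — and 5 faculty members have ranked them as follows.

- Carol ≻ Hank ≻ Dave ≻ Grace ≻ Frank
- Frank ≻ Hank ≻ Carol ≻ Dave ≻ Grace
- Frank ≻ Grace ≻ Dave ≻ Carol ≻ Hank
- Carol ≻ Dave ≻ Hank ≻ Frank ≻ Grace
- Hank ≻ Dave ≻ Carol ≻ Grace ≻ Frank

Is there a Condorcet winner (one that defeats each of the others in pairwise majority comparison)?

Yes

Head-to-head results (5 voters total):
Hank vs Dave: Hank wins 3–2.
Hank vs Carol: Carol wins 3–2.
Hank vs Grace: Hank wins 4–1.
Hank vs Frank: Hank wins 3–2.
Dave vs Carol: Carol wins 3–2.
Dave vs Grace: Dave wins 4–1.
Dave vs Frank: Dave wins 3–2.
Carol vs Grace: Carol wins 4–1.
Carol vs Frank: Carol wins 3–2.
Grace vs Frank: Frank wins 3–2.
Carol beats each rival — Hank (3–2), Dave (3–2), Grace (4–1), Frank (3–2) — so Carol is the Condorcet winner.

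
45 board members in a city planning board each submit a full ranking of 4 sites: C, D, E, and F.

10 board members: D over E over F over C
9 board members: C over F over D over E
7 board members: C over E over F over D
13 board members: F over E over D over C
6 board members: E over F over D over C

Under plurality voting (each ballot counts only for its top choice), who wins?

First-place vote totals:
  C: 16
  D: 10
  E: 6
  F: 13
C has the most first-place votes.

C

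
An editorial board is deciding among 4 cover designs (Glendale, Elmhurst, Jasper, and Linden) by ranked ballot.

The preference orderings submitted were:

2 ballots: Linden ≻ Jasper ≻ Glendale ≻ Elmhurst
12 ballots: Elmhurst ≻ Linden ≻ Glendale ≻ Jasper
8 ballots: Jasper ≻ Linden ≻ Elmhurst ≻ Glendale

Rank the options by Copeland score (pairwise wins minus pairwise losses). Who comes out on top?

Elmhurst

Pairwise results:
  Glendale vs Elmhurst: Elmhurst wins 20–2.
  Glendale vs Jasper: Glendale wins 12–10.
  Glendale vs Linden: Linden wins 22–0.
  Elmhurst vs Jasper: Elmhurst wins 12–10.
  Elmhurst vs Linden: Elmhurst wins 12–10.
  Jasper vs Linden: Linden wins 14–8.
Copeland scores (wins − losses):
  Glendale: 1 − 2 = -1
  Elmhurst: 3 − 0 = 3
  Jasper: 0 − 3 = -3
  Linden: 2 − 1 = 1
Elmhurst has the best Copeland score.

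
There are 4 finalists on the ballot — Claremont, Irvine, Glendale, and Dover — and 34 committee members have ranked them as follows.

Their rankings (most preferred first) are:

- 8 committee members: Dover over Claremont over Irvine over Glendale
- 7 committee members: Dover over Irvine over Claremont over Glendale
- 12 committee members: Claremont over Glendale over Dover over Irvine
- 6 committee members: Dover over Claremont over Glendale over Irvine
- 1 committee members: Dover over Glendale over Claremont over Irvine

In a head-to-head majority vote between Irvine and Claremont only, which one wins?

Claremont

Ballots ranking Irvine above Claremont: 7.
Ballots ranking Claremont above Irvine: 8+12+6+1 = 27.
Claremont wins the head-to-head, 27–7.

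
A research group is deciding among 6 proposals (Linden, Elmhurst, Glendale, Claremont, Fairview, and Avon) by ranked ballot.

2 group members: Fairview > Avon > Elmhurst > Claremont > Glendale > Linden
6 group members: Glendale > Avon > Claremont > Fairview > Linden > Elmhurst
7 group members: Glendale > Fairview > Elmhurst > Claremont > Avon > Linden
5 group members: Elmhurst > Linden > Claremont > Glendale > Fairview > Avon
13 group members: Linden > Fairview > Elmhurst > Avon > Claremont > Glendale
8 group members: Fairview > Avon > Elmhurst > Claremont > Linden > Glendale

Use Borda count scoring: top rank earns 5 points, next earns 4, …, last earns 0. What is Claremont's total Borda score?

80

Borda scores:
  Linden: 2·0 + 6·1 + 7·0 + 5·4 + 13·5 + 8·1 = 99
  Elmhurst: 2·3 + 6·0 + 7·3 + 5·5 + 13·3 + 8·3 = 115
  Glendale: 2·1 + 6·5 + 7·5 + 5·2 + 13·0 + 8·0 = 77
  Claremont: 2·2 + 6·3 + 7·2 + 5·3 + 13·1 + 8·2 = 80
  Fairview: 2·5 + 6·2 + 7·4 + 5·1 + 13·4 + 8·5 = 147
  Avon: 2·4 + 6·4 + 7·1 + 5·0 + 13·2 + 8·4 = 97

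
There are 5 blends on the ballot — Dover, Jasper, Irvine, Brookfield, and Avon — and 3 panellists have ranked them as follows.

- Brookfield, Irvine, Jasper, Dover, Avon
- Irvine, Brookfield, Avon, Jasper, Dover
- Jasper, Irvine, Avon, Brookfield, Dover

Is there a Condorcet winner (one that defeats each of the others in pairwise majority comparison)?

Head-to-head results (3 voters total):
Dover vs Jasper: Jasper wins 3–0.
Dover vs Irvine: Irvine wins 3–0.
Dover vs Brookfield: Brookfield wins 3–0.
Dover vs Avon: Avon wins 2–1.
Jasper vs Irvine: Irvine wins 2–1.
Jasper vs Brookfield: Brookfield wins 2–1.
Jasper vs Avon: Jasper wins 2–1.
Irvine vs Brookfield: Irvine wins 2–1.
Irvine vs Avon: Irvine wins 3–0.
Brookfield vs Avon: Brookfield wins 2–1.
Irvine beats each rival — Dover (3–0), Jasper (2–1), Brookfield (2–1), Avon (3–0) — so Irvine is the Condorcet winner.

Yes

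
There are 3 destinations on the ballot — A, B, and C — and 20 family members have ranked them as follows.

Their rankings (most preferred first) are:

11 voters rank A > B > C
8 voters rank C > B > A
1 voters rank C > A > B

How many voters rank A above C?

Ballots ranking A above C: 11.
Ballots ranking C above A: 8+1 = 9.
So 11 of 20 voters prefer A to C.

11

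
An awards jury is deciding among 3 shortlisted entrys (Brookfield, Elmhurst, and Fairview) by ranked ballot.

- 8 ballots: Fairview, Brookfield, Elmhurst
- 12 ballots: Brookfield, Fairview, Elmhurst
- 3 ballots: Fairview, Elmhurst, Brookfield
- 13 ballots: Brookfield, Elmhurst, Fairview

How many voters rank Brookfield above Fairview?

25

Ballots ranking Brookfield above Fairview: 12+13 = 25.
Ballots ranking Fairview above Brookfield: 8+3 = 11.
So 25 of 36 voters prefer Brookfield to Fairview.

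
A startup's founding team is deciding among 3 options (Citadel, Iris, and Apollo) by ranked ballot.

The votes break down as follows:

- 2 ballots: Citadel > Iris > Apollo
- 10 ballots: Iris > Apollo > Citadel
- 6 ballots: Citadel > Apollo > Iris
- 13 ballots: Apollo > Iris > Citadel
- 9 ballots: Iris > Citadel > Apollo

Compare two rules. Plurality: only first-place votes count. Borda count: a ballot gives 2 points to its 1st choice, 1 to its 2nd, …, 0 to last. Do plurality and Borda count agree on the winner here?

Plurality first-place counts: Citadel 8, Iris 19, Apollo 13 → Iris.
Borda totals: Citadel 25, Iris 53, Apollo 42 → Iris.
The two rules agree on Iris.

Yes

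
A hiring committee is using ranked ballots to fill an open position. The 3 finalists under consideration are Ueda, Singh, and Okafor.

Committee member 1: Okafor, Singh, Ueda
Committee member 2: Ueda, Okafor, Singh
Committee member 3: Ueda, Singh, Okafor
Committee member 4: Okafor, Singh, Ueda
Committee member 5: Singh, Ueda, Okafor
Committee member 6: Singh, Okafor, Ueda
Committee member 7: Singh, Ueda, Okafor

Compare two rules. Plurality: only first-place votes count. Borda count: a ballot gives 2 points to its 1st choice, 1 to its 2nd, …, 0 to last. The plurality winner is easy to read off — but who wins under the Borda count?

Plurality first-place counts: Ueda 2, Singh 3, Okafor 2 → Singh.
Borda totals: Ueda 6, Singh 9, Okafor 6 → Singh.

Singh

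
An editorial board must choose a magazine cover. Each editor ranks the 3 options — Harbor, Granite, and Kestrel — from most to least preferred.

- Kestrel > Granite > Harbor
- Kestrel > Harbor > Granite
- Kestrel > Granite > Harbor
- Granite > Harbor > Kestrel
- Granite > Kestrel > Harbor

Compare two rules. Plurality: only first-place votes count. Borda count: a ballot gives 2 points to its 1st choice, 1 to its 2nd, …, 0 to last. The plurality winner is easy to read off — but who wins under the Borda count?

Kestrel

Plurality first-place counts: Harbor 0, Granite 2, Kestrel 3 → Kestrel.
Borda totals: Harbor 2, Granite 6, Kestrel 7 → Kestrel.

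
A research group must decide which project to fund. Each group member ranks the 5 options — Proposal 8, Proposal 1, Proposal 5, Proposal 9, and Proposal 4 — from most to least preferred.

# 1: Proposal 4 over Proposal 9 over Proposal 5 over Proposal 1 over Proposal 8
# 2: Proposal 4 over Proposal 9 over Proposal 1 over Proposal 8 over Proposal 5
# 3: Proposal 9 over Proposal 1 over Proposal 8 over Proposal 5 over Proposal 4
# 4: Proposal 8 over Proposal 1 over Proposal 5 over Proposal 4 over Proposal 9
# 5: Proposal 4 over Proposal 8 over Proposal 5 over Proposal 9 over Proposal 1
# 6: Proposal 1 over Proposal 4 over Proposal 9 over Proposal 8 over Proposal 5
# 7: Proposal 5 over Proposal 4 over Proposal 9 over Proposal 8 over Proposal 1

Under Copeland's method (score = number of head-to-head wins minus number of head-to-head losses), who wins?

Proposal 4

Pairwise results:
  Proposal 8 vs Proposal 1: Proposal 1 wins 4–3.
  Proposal 8 vs Proposal 5: Proposal 8 wins 5–2.
  Proposal 8 vs Proposal 9: Proposal 9 wins 5–2.
  Proposal 8 vs Proposal 4: Proposal 4 wins 5–2.
  Proposal 1 vs Proposal 5: Proposal 1 wins 4–3.
  Proposal 1 vs Proposal 9: Proposal 9 wins 5–2.
  Proposal 1 vs Proposal 4: Proposal 4 wins 4–3.
  Proposal 5 vs Proposal 9: Proposal 9 wins 4–3.
  Proposal 5 vs Proposal 4: Proposal 4 wins 4–3.
  Proposal 9 vs Proposal 4: Proposal 4 wins 6–1.
Copeland scores (wins − losses):
  Proposal 8: 1 − 3 = -2
  Proposal 1: 2 − 2 = 0
  Proposal 5: 0 − 4 = -4
  Proposal 9: 3 − 1 = 2
  Proposal 4: 4 − 0 = 4
Proposal 4 has the best Copeland score.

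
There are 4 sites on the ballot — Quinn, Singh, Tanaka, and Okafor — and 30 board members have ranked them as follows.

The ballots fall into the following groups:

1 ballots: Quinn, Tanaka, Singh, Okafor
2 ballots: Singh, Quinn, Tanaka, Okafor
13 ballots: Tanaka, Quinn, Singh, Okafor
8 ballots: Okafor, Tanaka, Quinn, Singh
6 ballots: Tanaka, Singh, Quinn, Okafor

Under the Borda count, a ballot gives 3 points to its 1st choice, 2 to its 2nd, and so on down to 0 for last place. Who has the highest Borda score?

Tanaka

Borda scores:
  Quinn: 3 + 2·2 + 13·2 + 8·1 + 6·1 = 47
  Singh: 1 + 2·3 + 13·1 + 8·0 + 6·2 = 32
  Tanaka: 2 + 2·1 + 13·3 + 8·2 + 6·3 = 77
  Okafor: 0 + 2·0 + 13·0 + 8·3 + 6·0 = 24
Tanaka has the highest total.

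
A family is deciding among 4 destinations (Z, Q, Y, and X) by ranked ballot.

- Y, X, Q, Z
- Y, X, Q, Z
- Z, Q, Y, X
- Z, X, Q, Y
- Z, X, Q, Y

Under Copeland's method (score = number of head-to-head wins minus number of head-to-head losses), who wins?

Z

Pairwise results:
  Z vs Q: Z wins 3–2.
  Z vs Y: Z wins 3–2.
  Z vs X: Z wins 3–2.
  Q vs Y: Q wins 3–2.
  Q vs X: X wins 4–1.
  Y vs X: Y wins 3–2.
Copeland scores (wins − losses):
  Z: 3 − 0 = 3
  Q: 1 − 2 = -1
  Y: 1 − 2 = -1
  X: 1 − 2 = -1
Z has the best Copeland score.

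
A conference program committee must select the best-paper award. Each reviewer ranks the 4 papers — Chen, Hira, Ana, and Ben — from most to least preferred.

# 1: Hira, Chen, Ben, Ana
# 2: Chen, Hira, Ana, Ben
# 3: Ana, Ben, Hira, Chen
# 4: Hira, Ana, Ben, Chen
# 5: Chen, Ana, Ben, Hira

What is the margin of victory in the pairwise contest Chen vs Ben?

1

Ballots ranking Chen above Ben: 3.
Ballots ranking Ben above Chen: 2.
Chen wins 3–2, a margin of 1.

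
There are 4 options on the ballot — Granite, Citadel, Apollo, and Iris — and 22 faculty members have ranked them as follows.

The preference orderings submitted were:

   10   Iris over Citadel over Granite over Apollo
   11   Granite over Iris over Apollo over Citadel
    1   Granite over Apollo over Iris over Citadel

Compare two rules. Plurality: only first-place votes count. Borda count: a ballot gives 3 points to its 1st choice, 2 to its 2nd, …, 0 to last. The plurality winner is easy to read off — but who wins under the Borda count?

Iris

Plurality first-place counts: Granite 12, Citadel 0, Apollo 0, Iris 10 → Granite.
Borda totals: Granite 46, Citadel 20, Apollo 13, Iris 53 → Iris.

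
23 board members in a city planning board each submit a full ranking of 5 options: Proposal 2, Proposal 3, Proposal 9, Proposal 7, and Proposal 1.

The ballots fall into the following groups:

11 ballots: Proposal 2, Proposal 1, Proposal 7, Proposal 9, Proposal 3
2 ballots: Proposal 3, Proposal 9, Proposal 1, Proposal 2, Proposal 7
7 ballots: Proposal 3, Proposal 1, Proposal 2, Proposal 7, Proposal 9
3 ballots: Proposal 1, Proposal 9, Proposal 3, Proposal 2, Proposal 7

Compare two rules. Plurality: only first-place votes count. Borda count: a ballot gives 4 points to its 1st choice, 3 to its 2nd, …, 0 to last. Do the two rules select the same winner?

Plurality first-place counts: Proposal 2 11, Proposal 3 9, Proposal 9 0, Proposal 7 0, Proposal 1 3 → Proposal 2.
Borda totals: Proposal 2 63, Proposal 3 42, Proposal 9 26, Proposal 7 29, Proposal 1 70 → Proposal 1.
The two rules disagree: plurality picks Proposal 2, Borda picks Proposal 1.

No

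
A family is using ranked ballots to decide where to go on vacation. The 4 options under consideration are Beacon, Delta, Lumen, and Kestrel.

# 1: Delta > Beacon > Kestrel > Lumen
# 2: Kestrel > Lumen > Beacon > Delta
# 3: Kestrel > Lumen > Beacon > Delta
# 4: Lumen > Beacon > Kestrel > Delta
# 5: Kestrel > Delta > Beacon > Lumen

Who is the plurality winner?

Kestrel

First-place vote totals:
  Beacon: 0
  Delta: 1
  Lumen: 1
  Kestrel: 3
Kestrel has the most first-place votes.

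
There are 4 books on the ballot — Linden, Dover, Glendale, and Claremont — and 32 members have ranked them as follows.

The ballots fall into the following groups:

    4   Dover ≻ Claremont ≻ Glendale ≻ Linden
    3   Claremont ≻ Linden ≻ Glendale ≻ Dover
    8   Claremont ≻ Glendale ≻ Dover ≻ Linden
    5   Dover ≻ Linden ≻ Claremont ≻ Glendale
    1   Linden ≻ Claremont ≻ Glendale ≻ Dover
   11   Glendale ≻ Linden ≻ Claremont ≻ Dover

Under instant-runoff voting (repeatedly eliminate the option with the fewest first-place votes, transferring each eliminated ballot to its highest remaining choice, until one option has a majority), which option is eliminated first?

Round 1: Glendale 11, Claremont 11, Dover 9, Linden 1. Linden has the fewest and is eliminated.
Round 2: Claremont 12, Glendale 11, Dover 9. Dover has the fewest and is eliminated.
Round 3: Claremont 21, Glendale 11. Claremont has a majority.

Linden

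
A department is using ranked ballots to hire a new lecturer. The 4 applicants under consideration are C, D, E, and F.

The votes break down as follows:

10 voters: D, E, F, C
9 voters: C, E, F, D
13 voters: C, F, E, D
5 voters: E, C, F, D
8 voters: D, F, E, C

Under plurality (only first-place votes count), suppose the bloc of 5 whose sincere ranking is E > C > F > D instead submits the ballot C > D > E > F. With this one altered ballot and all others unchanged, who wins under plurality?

C

First-place totals with the altered ballot: C 27, D 18, E 0, F 0.
The winner is unchanged: still C.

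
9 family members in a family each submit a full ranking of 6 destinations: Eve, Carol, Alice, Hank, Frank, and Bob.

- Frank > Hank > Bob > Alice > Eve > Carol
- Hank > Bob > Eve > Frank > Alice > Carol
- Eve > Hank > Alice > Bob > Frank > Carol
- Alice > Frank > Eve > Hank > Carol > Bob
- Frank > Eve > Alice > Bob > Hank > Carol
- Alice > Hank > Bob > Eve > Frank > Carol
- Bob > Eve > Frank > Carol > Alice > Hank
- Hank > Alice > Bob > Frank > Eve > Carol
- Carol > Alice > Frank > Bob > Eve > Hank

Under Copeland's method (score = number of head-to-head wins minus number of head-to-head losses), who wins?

Alice

Pairwise results:
  Eve vs Carol: Eve wins 8–1.
  Eve vs Alice: Alice wins 5–4.
  Eve vs Hank: Eve wins 5–4.
  Eve vs Frank: Frank wins 5–4.
  Eve vs Bob: Bob wins 6–3.
  Carol vs Alice: Alice wins 7–2.
  Carol vs Hank: Hank wins 7–2.
  Carol vs Frank: Frank wins 8–1.
  Carol vs Bob: Bob wins 7–2.
  Alice vs Hank: Alice wins 5–4.
  Alice vs Frank: Alice wins 5–4.
  Alice vs Bob: Alice wins 6–3.
  Hank vs Frank: Frank wins 5–4.
  Hank vs Bob: Hank wins 6–3.
  Frank vs Bob: Bob wins 5–4.
Copeland scores (wins − losses):
  Eve: 2 − 3 = -1
  Carol: 0 − 5 = -5
  Alice: 5 − 0 = 5
  Hank: 2 − 3 = -1
  Frank: 3 − 2 = 1
  Bob: 3 − 2 = 1
Alice has the best Copeland score.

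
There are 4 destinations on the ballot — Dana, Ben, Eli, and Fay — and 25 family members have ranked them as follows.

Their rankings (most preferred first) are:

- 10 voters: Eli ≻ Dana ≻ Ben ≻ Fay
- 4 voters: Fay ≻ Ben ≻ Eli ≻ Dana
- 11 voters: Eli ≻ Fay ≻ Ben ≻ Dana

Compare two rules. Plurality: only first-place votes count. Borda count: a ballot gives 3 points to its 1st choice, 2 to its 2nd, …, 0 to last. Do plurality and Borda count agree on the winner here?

Plurality first-place counts: Dana 0, Ben 0, Eli 21, Fay 4 → Eli.
Borda totals: Dana 20, Ben 29, Eli 67, Fay 34 → Eli.
The two rules agree on Eli.

Yes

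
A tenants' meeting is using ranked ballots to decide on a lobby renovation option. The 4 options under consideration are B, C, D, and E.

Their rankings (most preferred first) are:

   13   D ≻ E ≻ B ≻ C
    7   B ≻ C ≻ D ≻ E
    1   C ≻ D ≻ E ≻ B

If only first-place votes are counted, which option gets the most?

First-place vote totals:
  B: 7
  C: 1
  D: 13
  E: 0
D has the most first-place votes.

D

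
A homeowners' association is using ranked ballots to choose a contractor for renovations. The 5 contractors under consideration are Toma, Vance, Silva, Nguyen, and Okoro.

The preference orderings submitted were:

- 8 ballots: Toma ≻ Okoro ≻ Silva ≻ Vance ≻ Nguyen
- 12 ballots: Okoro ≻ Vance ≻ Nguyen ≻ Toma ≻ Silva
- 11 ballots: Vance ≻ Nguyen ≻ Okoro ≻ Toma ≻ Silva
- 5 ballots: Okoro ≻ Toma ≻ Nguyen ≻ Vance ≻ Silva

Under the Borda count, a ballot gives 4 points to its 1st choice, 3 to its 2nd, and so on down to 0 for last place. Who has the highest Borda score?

Okoro

Borda scores:
  Toma: 8·4 + 12·1 + 11·1 + 5·3 = 70
  Vance: 8·1 + 12·3 + 11·4 + 5·1 = 93
  Silva: 8·2 + 12·0 + 11·0 + 5·0 = 16
  Nguyen: 8·0 + 12·2 + 11·3 + 5·2 = 67
  Okoro: 8·3 + 12·4 + 11·2 + 5·4 = 114
Okoro has the highest total.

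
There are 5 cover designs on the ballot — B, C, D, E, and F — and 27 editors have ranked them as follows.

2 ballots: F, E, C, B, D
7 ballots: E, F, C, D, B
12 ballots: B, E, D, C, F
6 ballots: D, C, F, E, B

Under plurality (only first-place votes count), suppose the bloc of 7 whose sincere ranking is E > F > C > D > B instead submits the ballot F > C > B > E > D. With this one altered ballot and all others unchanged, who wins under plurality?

First-place totals with the altered ballot: B 12, C 0, D 6, E 0, F 9.
The winner is unchanged: still B.

B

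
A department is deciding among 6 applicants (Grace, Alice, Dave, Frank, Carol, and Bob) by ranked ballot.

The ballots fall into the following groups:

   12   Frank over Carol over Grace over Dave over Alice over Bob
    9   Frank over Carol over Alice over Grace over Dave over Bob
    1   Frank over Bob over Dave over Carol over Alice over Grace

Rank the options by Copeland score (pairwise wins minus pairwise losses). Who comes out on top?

Pairwise results:
  Grace vs Alice: Grace wins 12–10.
  Grace vs Dave: Grace wins 21–1.
  Grace vs Frank: Frank wins 22–0.
  Grace vs Carol: Carol wins 22–0.
  Grace vs Bob: Grace wins 21–1.
  Alice vs Dave: Dave wins 13–9.
  Alice vs Frank: Frank wins 22–0.
  Alice vs Carol: Carol wins 22–0.
  Alice vs Bob: Alice wins 21–1.
  Dave vs Frank: Frank wins 22–0.
  Dave vs Carol: Carol wins 21–1.
  Dave vs Bob: Dave wins 21–1.
  Frank vs Carol: Frank wins 22–0.
  Frank vs Bob: Frank wins 22–0.
  Carol vs Bob: Carol wins 21–1.
Copeland scores (wins − losses):
  Grace: 3 − 2 = 1
  Alice: 1 − 4 = -3
  Dave: 2 − 3 = -1
  Frank: 5 − 0 = 5
  Carol: 4 − 1 = 3
  Bob: 0 − 5 = -5
Frank has the best Copeland score.

Frank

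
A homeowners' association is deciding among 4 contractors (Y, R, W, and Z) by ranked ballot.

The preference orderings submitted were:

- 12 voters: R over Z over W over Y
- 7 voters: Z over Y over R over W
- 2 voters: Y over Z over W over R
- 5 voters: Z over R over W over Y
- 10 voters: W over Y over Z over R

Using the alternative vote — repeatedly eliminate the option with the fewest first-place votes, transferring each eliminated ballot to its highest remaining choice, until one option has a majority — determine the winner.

Z

Round 1: R 12, Z 12, W 10, Y 2. Y has the fewest and is eliminated.
Round 2: Z 14, R 12, W 10. W has the fewest and is eliminated.
Round 3: Z 24, R 12. Z has a majority.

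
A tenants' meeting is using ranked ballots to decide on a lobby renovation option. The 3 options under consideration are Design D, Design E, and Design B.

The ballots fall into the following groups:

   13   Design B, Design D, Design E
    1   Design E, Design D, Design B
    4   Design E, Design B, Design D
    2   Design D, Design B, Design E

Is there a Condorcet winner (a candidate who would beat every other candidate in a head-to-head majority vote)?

Yes

Head-to-head results (20 voters total):
Design D vs Design E: Design D wins 15–5.
Design D vs Design B: Design B wins 17–3.
Design E vs Design B: Design B wins 15–5.
Design B beats each rival — Design D (17–3), Design E (15–5) — so Design B is the Condorcet winner.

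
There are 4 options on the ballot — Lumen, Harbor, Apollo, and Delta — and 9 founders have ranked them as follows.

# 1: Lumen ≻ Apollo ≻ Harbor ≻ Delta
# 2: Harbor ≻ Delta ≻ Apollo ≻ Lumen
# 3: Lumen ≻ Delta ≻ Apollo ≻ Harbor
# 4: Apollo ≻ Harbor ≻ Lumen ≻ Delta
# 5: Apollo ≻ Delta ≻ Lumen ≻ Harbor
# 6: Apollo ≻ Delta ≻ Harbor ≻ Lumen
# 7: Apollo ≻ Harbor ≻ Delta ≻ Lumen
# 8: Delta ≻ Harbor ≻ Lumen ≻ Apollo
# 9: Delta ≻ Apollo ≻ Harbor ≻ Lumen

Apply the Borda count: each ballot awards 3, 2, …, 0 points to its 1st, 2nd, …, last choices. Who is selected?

Borda scores:
  Lumen: 3 + 0 + 3 + 1 + 1 + 0 + 0 + 1 + 0 = 9
  Harbor: 1 + 3 + 0 + 2 + 0 + 1 + 2 + 2 + 1 = 12
  Apollo: 2 + 1 + 1 + 3 + 3 + 3 + 3 + 0 + 2 = 18
  Delta: 0 + 2 + 2 + 0 + 2 + 2 + 1 + 3 + 3 = 15
Apollo has the highest total.

Apollo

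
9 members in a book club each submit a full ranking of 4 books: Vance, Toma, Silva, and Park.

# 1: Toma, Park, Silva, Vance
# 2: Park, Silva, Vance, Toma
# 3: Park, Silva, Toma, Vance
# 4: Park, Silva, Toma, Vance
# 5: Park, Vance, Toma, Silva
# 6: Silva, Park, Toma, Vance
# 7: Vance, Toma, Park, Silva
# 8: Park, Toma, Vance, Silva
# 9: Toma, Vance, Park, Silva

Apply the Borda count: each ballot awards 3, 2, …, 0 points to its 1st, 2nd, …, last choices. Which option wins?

Borda scores:
  Vance: 0 + 1 + 0 + 0 + 2 + 0 + 3 + 1 + 2 = 9
  Toma: 3 + 0 + 1 + 1 + 1 + 1 + 2 + 2 + 3 = 14
  Silva: 1 + 2 + 2 + 2 + 0 + 3 + 0 + 0 + 0 = 10
  Park: 2 + 3 + 3 + 3 + 3 + 2 + 1 + 3 + 1 = 21
Park has the highest total.

Park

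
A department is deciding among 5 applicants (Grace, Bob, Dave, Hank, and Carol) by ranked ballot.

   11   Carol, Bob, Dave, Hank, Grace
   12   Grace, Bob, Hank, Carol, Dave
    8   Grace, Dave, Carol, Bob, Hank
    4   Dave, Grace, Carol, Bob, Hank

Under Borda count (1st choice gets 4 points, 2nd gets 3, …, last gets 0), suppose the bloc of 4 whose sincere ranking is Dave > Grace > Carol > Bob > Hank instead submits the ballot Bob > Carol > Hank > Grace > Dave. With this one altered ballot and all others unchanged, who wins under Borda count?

Borda totals with the altered ballot: Grace 84, Bob 93, Dave 46, Hank 43, Carol 84.
The switch changes the winner from Grace to Bob.

Bob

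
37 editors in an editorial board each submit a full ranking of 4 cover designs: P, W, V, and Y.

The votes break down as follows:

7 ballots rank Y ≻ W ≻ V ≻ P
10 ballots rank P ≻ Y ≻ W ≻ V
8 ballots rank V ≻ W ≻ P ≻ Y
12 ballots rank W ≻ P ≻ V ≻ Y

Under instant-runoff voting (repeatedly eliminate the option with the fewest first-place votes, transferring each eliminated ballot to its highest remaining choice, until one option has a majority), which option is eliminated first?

Round 1: W 12, P 10, V 8, Y 7. Y has the fewest and is eliminated.
Round 2: W 19, P 10, V 8. W has a majority.

Y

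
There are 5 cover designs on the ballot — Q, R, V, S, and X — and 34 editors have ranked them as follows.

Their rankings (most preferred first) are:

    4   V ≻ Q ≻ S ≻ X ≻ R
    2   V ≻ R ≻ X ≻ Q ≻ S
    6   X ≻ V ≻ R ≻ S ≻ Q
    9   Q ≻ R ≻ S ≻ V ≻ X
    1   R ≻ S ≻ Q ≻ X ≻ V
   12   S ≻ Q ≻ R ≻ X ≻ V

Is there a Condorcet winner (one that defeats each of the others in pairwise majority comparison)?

No

Head-to-head results (34 voters total):
Q vs R: Q wins 25–9.
Q vs V: Q wins 22–12.
Q vs S: S wins 19–15.
Q vs X: Q wins 26–8.
R vs V: R wins 22–12.
R vs S: R wins 18–16.
R vs X: R wins 24–10.
V vs S: S wins 22–12.
V vs X: X wins 19–15.
S vs X: S wins 26–8.
No candidate beats all others: Q beats R beats S beats Q, a majority cycle.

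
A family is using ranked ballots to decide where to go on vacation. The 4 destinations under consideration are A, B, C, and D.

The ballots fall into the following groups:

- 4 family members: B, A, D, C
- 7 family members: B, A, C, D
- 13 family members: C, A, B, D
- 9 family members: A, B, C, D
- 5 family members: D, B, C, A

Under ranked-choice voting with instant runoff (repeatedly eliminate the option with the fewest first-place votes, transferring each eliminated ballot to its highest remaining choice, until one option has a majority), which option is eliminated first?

Round 1: C 13, B 11, A 9, D 5. D has the fewest and is eliminated.
Round 2: B 16, C 13, A 9. A has the fewest and is eliminated.
Round 3: B 25, C 13. B has a majority.

D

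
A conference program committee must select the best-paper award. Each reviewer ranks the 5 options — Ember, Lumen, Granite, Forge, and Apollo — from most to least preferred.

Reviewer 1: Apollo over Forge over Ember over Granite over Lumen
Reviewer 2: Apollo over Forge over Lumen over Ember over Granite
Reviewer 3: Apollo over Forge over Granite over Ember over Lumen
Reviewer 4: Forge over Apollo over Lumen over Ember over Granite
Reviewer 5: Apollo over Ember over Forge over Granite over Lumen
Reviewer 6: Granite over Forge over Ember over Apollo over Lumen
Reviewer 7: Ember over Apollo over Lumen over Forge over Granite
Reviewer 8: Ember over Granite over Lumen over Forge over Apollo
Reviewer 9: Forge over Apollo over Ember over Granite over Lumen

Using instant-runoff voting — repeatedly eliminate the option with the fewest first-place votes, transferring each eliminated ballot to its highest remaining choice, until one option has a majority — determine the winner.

Round 1: Apollo 4, Ember 2, Forge 2, Granite 1, Lumen 0. Lumen has the fewest and is eliminated.
Round 2: Apollo 4, Ember 2, Forge 2, Granite 1. Granite has the fewest and is eliminated.
Round 3: Apollo 4, Forge 3, Ember 2. Ember has the fewest and is eliminated.
Round 4: Apollo 5, Forge 4. Apollo has a majority.

Apollo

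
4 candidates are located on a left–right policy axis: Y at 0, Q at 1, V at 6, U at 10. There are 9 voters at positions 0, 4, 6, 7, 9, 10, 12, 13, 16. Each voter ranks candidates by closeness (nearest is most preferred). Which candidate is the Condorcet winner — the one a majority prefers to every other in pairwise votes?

U

With single-peaked preferences on a line, the Condorcet winner is the candidate closest to the median voter.
The median voter (position 9) is closest to U at 10.
Check: U vs V — voters closer to U: 5 of 9.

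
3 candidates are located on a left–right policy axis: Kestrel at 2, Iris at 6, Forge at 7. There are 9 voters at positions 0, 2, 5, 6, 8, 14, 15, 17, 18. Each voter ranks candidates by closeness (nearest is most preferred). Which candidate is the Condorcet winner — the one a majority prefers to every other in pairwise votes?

Forge

With single-peaked preferences on a line, the Condorcet winner is the candidate closest to the median voter.
The median voter (position 8) is closest to Forge at 7.
Check: Forge vs Kestrel — voters closer to Forge: 7 of 9.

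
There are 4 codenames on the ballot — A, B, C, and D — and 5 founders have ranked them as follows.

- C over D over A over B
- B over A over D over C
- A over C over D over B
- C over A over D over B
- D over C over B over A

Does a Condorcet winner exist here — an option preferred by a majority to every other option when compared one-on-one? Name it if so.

C

Head-to-head results (5 voters total):
A vs B: A wins 3–2.
A vs C: C wins 3–2.
A vs D: A wins 3–2.
B vs C: C wins 4–1.
B vs D: D wins 4–1.
C vs D: C wins 3–2.
C beats each rival — A (3–2), B (4–1), D (3–2) — so C is the Condorcet winner.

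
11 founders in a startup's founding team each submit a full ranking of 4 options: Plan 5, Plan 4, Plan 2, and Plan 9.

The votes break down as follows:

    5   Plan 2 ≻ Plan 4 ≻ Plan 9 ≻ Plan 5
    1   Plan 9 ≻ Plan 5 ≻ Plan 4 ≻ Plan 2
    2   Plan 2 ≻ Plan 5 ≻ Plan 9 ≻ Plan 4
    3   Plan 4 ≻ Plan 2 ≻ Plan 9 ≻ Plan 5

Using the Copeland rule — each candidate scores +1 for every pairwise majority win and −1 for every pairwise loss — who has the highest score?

Pairwise results:
  Plan 5 vs Plan 4: Plan 4 wins 8–3.
  Plan 5 vs Plan 2: Plan 2 wins 10–1.
  Plan 5 vs Plan 9: Plan 9 wins 9–2.
  Plan 4 vs Plan 2: Plan 2 wins 7–4.
  Plan 4 vs Plan 9: Plan 4 wins 8–3.
  Plan 2 vs Plan 9: Plan 2 wins 10–1.
Copeland scores (wins − losses):
  Plan 5: 0 − 3 = -3
  Plan 4: 2 − 1 = 1
  Plan 2: 3 − 0 = 3
  Plan 9: 1 − 2 = -1
Plan 2 has the best Copeland score.

Plan 2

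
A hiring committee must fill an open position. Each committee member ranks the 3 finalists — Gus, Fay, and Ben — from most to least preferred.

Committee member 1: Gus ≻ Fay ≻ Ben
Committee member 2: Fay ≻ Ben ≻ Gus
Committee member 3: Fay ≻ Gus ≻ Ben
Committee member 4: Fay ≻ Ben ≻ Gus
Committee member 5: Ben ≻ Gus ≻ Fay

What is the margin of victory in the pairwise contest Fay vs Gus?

1

Ballots ranking Fay above Gus: 3.
Ballots ranking Gus above Fay: 2.
Fay wins 3–2, a margin of 1.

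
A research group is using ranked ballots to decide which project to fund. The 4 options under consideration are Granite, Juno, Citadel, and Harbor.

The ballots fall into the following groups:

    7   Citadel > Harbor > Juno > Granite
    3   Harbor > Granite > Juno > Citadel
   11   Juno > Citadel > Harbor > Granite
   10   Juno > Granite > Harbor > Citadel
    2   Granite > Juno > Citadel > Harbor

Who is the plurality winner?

First-place vote totals:
  Granite: 2
  Juno: 21
  Citadel: 7
  Harbor: 3
Juno has the most first-place votes.

Juno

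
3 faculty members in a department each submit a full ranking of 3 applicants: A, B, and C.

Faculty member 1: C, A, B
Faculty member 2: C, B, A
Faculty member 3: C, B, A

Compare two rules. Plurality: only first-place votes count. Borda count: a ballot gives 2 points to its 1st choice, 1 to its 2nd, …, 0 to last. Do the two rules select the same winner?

Yes

Plurality first-place counts: A 0, B 0, C 3 → C.
Borda totals: A 1, B 2, C 6 → C.
The two rules agree on C.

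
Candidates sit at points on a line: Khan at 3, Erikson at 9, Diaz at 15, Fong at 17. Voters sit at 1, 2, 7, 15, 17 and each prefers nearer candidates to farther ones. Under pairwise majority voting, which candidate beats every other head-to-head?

With single-peaked preferences on a line, the Condorcet winner is the candidate closest to the median voter.
The median voter (position 7) is closest to Erikson at 9.
Check: Erikson vs Khan — voters closer to Erikson: 3 of 5.

Erikson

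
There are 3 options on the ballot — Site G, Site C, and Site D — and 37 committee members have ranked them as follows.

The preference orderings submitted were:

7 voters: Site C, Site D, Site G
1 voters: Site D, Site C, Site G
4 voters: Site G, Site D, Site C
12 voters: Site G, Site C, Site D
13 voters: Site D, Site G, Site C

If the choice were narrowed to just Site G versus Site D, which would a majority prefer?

Site D

Ballots ranking Site G above Site D: 4+12 = 16.
Ballots ranking Site D above Site G: 7+1+13 = 21.
Site D wins the head-to-head, 21–16.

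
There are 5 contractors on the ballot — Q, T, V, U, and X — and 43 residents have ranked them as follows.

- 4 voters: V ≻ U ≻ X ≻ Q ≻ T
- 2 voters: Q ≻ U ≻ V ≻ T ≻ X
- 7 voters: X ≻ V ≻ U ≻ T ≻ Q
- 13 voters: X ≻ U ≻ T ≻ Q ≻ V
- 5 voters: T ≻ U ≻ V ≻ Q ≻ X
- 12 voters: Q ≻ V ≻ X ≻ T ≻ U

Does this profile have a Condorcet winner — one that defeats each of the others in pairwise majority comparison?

Head-to-head results (43 voters total):
Q vs T: T wins 25–18.
Q vs V: Q wins 27–16.
Q vs U: U wins 29–14.
Q vs X: X wins 24–19.
T vs V: V wins 25–18.
T vs U: U wins 26–17.
T vs X: X wins 36–7.
V vs U: V wins 23–20.
V vs X: V wins 23–20.
U vs X: X wins 32–11.
No candidate beats all others: Q beats V beats T beats Q, a majority cycle.

No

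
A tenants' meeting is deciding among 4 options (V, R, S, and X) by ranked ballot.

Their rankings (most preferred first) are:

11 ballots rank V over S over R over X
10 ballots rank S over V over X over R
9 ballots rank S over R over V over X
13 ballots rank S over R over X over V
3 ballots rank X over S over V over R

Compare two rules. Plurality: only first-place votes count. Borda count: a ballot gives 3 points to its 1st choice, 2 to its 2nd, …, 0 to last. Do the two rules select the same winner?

Plurality first-place counts: V 11, R 0, S 32, X 3 → S.
Borda totals: V 65, R 55, S 124, X 32 → S.
The two rules agree on S.

Yes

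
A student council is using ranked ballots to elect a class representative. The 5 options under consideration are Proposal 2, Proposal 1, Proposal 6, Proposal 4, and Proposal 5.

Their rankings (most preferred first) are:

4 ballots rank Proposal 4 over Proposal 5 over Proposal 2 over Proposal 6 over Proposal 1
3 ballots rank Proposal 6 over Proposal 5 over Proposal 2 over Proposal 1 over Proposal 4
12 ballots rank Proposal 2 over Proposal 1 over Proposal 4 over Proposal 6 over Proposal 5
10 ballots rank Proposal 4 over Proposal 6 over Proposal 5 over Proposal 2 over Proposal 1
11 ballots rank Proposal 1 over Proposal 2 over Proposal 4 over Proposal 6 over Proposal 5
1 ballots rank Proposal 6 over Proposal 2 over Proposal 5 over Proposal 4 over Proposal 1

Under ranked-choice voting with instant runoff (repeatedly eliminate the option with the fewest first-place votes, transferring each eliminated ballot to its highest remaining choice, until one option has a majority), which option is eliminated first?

Round 1: Proposal 4 14, Proposal 2 12, Proposal 1 11, Proposal 6 4, Proposal 5 0. Proposal 5 has the fewest and is eliminated.
Round 2: Proposal 4 14, Proposal 2 12, Proposal 1 11, Proposal 6 4. Proposal 6 has the fewest and is eliminated.
Round 3: Proposal 2 16, Proposal 4 14, Proposal 1 11. Proposal 1 has the fewest and is eliminated.
Round 4: Proposal 2 27, Proposal 4 14. Proposal 2 has a majority.

Proposal 5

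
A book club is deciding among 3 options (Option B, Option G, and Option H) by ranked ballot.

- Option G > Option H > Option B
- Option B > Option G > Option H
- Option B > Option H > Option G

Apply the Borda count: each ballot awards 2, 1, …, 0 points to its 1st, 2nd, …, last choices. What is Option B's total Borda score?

4

Borda scores:
  Option B: 0 + 2 + 2 = 4
  Option G: 2 + 1 + 0 = 3
  Option H: 1 + 0 + 1 = 2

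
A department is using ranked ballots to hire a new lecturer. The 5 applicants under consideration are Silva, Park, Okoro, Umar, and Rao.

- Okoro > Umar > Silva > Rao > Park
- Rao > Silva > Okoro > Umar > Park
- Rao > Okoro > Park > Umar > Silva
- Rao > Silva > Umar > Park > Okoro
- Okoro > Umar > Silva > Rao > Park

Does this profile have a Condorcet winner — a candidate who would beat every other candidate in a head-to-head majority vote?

Head-to-head results (5 voters total):
Silva vs Park: Silva wins 4–1.
Silva vs Okoro: Okoro wins 3–2.
Silva vs Umar: Umar wins 3–2.
Silva vs Rao: Rao wins 3–2.
Park vs Okoro: Okoro wins 4–1.
Park vs Umar: Umar wins 4–1.
Park vs Rao: Rao wins 5–0.
Okoro vs Umar: Okoro wins 4–1.
Okoro vs Rao: Rao wins 3–2.
Umar vs Rao: Rao wins 3–2.
Rao beats each rival — Silva (3–2), Park (5–0), Okoro (3–2), Umar (3–2) — so Rao is the Condorcet winner.

Yes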